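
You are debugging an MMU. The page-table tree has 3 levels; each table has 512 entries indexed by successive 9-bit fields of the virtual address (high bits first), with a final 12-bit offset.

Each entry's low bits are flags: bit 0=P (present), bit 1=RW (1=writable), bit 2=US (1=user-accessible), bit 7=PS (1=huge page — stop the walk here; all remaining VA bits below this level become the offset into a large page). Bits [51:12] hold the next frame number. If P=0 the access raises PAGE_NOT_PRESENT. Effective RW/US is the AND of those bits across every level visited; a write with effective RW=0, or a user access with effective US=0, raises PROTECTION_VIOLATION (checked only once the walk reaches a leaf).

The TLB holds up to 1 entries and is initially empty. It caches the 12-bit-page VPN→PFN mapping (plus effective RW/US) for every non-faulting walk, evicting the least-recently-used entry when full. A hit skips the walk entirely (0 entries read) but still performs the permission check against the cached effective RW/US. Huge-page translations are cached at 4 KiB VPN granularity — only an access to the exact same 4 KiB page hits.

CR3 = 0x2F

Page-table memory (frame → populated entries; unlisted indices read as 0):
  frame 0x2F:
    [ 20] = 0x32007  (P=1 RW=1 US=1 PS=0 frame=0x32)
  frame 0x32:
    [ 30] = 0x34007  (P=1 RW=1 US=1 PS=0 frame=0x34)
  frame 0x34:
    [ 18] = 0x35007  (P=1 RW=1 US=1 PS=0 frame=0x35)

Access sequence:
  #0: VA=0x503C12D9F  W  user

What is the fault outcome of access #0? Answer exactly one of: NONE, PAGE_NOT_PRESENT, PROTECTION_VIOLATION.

Per-access translation:
#0 VA=0x503C12D9F (w,user):
  lvl0: tbl 0x2F, slot 20 ⇒ 0x32007 (P1/RW1/US1/PS0)
  lvl1: tbl 0x32, slot 30 ⇒ 0x34007 (P1/RW1/US1/PS0)
  lvl2: tbl 0x34, slot 18 ⇒ 0x35007 (P1/RW1/US1/PS0)
  ⇒ phys 0x35D9F  [3 reads]

Access #0 fault: NONE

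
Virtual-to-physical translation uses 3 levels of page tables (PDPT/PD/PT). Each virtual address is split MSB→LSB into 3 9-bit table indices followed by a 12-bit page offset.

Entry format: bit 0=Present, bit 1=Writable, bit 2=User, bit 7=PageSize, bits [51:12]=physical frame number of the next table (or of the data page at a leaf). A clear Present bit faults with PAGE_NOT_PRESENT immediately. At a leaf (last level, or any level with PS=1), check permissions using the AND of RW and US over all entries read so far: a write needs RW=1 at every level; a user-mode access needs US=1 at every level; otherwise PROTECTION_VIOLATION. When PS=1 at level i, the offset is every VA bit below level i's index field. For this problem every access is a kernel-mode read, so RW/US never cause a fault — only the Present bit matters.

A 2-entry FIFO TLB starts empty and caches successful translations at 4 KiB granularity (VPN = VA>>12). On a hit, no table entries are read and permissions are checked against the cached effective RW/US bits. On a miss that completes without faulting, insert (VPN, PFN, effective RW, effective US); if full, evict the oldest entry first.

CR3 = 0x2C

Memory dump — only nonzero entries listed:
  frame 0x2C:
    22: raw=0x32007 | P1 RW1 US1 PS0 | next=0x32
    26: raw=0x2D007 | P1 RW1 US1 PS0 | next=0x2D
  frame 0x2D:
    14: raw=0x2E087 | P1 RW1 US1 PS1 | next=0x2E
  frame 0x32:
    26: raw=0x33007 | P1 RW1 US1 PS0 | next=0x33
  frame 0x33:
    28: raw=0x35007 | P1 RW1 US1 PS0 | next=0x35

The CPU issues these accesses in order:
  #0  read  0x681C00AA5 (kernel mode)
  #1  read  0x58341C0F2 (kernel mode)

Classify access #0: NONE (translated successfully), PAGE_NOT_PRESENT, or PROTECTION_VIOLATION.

Trace:
#0 VA=0x681C00AA5 (r,kernel):
  L0: frame=0x2C idx=26 entry=0x2D007 [P=1 RW=1 US=1 PS=0]
  L1: frame=0x2D idx=14 entry=0x2E087 [P=1 RW=1 US=1 PS=1]
  ✓ 0x2EAA5 (huge @L1)  — 2 lookups
#1 VA=0x58341C0F2 (r,kernel):
  L0: frame=0x2C idx=22 entry=0x32007 [P=1 RW=1 US=1 PS=0]
  L1: frame=0x32 idx=26 entry=0x33007 [P=1 RW=1 US=1 PS=0]
  L2: frame=0x33 idx=28 entry=0x35007 [P=1 RW=1 US=1 PS=0]
  ✓ 0x350F2  — 3 lookups

Access #0 fault: NONE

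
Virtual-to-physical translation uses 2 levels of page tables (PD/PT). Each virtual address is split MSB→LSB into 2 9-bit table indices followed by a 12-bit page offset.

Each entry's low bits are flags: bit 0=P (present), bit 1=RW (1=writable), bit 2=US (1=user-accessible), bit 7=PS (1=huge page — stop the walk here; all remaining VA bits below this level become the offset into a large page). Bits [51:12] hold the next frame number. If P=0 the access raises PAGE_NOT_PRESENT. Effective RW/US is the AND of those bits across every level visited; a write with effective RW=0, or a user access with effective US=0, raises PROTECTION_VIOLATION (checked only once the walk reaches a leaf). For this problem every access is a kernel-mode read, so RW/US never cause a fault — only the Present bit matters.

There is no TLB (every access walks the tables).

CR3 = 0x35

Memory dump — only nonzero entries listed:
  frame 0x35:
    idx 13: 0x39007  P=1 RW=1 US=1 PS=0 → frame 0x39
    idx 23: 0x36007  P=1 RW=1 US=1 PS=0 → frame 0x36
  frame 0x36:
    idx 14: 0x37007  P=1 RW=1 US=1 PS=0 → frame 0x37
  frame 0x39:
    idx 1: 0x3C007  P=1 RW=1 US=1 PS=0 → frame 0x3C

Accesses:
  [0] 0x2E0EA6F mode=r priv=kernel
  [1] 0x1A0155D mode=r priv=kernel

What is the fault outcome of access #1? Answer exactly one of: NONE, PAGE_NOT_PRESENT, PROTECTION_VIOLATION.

Per-access translation:
#0 VA=0x2E0EA6F (r,kernel):
  [0] read 0x35 idx=23: raw=0x36007 flags P=1 W=1 U=1 S=0
  [1] read 0x36 idx=14: raw=0x37007 flags P=1 W=1 U=1 S=0
  ⇒ phys 0x37A6F  [2 reads]
#1 VA=0x1A0155D (r,kernel):
  [0] read 0x35 idx=13: raw=0x39007 flags P=1 W=1 U=1 S=0
  [1] read 0x39 idx=1: raw=0x3C007 flags P=1 W=1 U=1 S=0
  ⇒ phys 0x3C55D  [2 reads]

Access #1 fault: NONE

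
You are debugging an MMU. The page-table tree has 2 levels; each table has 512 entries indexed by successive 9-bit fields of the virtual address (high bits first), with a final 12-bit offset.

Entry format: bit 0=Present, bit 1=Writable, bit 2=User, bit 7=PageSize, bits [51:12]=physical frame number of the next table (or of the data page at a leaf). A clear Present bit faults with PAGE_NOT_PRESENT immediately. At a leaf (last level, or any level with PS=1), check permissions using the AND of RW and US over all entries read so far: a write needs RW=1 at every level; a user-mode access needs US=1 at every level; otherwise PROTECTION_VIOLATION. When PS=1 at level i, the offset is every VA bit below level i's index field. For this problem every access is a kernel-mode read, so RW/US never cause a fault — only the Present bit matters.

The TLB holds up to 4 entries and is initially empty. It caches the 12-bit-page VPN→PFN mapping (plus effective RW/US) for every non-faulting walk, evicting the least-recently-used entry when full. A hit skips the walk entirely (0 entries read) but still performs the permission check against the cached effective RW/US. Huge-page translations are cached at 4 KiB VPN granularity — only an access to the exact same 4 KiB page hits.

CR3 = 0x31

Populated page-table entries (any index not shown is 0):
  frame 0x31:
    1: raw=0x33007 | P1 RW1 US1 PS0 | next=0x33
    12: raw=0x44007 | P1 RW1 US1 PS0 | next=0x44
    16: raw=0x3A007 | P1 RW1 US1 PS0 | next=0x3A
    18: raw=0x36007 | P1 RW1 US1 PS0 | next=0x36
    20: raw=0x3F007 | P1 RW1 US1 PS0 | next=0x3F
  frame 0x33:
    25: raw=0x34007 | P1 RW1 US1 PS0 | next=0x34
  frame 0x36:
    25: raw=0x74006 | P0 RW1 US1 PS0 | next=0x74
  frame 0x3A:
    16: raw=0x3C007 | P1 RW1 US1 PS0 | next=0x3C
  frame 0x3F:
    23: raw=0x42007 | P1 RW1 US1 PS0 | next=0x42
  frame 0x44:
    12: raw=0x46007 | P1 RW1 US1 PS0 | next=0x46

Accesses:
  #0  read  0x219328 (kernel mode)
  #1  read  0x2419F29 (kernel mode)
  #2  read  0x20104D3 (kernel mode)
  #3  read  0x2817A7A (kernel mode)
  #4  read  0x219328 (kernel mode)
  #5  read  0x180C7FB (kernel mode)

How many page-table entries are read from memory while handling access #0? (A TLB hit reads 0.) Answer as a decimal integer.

Per-access translation:
#0 VA=0x219328 (r,kernel):
  L0 @0x31[1] → 0x33007  P=1,RW=1,US=1,PS=0
  L1 @0x33[25] → 0x34007  P=1,RW=1,US=1,PS=0
  → PA=0x34328  (2 entries read)
#1 VA=0x2419F29 (r,kernel):
  L0 @0x31[18] → 0x36007  P=1,RW=1,US=1,PS=0
  L1 @0x36[25] → 0x74006  P=0,RW=1,US=1,PS=0
  ⇒ fault: PAGE_NOT_PRESENT  — 2 lookups
#2 VA=0x20104D3 (r,kernel):
  L0 @0x31[16] → 0x3A007  P=1,RW=1,US=1,PS=0
  L1 @0x3A[16] → 0x3C007  P=1,RW=1,US=1,PS=0
  → PA=0x3C4D3  (2 entries read)
#3 VA=0x2817A7A (r,kernel):
  L0 @0x31[20] → 0x3F007  P=1,RW=1,US=1,PS=0
  L1 @0x3F[23] → 0x42007  P=1,RW=1,US=1,PS=0
  → PA=0x42A7A  (2 entries read)
#4 VA=0x219328 (r,kernel):
  TLB hit vpn=0x219 → PA=0x34328
#5 VA=0x180C7FB (r,kernel):
  L0 @0x31[12] → 0x44007  P=1,RW=1,US=1,PS=0
  L1 @0x44[12] → 0x46007  P=1,RW=1,US=1,PS=0
  → PA=0x467FB  (2 entries read)

Entries read for #0: 2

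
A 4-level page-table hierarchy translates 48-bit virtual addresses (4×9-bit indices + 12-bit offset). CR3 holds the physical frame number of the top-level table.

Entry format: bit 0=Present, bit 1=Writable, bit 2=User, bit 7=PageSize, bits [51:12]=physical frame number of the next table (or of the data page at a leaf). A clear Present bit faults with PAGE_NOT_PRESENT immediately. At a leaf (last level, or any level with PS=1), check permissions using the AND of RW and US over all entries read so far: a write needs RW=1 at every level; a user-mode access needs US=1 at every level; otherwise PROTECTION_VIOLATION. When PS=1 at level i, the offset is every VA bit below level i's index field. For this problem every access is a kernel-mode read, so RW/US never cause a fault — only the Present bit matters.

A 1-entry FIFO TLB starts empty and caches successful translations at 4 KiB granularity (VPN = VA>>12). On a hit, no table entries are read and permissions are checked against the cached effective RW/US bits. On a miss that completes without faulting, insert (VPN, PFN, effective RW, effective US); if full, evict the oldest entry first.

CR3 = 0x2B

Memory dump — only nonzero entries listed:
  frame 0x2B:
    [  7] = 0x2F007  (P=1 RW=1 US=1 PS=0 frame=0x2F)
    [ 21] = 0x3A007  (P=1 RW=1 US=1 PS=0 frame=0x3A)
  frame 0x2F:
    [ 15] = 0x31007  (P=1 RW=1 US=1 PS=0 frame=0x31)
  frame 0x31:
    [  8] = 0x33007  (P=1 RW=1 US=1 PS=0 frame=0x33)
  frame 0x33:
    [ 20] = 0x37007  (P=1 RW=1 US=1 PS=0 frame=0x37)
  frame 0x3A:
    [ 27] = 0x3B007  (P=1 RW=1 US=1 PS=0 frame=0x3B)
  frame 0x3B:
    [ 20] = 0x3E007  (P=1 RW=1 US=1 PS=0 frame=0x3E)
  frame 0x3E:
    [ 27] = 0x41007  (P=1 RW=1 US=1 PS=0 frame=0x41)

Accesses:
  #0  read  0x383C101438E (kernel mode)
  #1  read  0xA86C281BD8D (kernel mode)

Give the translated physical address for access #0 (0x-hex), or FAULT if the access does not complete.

Per-access translation:
#0 VA=0x383C101438E (r,kernel):
  L0 @0x2B[7] → 0x2F007  P=1,RW=1,US=1,PS=0
  L1 @0x2F[15] → 0x31007  P=1,RW=1,US=1,PS=0
  L2 @0x31[8] → 0x33007  P=1,RW=1,US=1,PS=0
  L3 @0x33[20] → 0x37007  P=1,RW=1,US=1,PS=0
  ✓ 0x3738E  — 4 lookups
#1 VA=0xA86C281BD8D (r,kernel):
  L0 @0x2B[21] → 0x3A007  P=1,RW=1,US=1,PS=0
  L1 @0x3A[27] → 0x3B007  P=1,RW=1,US=1,PS=0
  L2 @0x3B[20] → 0x3E007  P=1,RW=1,US=1,PS=0
  L3 @0x3E[27] → 0x41007  P=1,RW=1,US=1,PS=0
  ✓ 0x41D8D  — 4 lookups

Access #0 PA: 0x3738E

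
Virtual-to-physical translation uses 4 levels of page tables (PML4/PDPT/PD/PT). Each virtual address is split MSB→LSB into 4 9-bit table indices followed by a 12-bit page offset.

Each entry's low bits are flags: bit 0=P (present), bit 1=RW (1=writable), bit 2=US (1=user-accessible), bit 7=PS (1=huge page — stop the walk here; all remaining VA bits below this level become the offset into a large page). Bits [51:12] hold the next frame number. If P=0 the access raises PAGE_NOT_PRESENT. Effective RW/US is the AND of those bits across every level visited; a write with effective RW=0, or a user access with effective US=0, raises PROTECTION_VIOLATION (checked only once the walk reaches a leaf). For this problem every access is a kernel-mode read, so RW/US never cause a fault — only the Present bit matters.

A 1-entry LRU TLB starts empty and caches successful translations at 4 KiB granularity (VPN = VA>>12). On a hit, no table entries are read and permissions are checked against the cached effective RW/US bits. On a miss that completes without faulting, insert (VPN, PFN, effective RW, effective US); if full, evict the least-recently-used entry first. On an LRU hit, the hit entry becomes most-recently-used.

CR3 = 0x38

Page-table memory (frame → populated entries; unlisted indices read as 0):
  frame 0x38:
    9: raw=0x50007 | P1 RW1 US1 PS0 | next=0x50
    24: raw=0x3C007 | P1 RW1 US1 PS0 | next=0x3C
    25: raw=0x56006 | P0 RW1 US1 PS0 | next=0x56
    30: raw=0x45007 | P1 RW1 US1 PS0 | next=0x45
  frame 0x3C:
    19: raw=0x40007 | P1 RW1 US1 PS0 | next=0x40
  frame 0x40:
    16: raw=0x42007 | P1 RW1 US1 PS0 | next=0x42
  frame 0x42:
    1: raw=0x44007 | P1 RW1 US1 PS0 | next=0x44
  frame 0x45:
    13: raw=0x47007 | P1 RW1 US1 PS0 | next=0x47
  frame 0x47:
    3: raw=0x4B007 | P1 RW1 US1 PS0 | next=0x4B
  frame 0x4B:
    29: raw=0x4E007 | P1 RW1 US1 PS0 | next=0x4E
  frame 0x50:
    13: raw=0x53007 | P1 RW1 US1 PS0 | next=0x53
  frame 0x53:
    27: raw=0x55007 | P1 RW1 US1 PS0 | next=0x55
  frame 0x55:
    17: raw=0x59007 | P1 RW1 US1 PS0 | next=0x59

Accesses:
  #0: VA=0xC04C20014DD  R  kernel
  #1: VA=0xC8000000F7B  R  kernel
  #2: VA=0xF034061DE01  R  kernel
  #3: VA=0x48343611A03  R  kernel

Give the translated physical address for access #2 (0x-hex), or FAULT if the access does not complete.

Trace:
#0 VA=0xC04C20014DD (r,kernel):
  [0] read 0x38 idx=24: raw=0x3C007 flags P=1 W=1 U=1 S=0
  [1] read 0x3C idx=19: raw=0x40007 flags P=1 W=1 U=1 S=0
  [2] read 0x40 idx=16: raw=0x42007 flags P=1 W=1 U=1 S=0
  [3] read 0x42 idx=1: raw=0x44007 flags P=1 W=1 U=1 S=0
  → PA=0x444DD  (4 entries read)
#1 VA=0xC8000000F7B (r,kernel):
  [0] read 0x38 idx=25: raw=0x56006 flags P=0 W=1 U=1 S=0
  ✗ PAGE_NOT_PRESENT  [1 reads]
#2 VA=0xF034061DE01 (r,kernel):
  [0] read 0x38 idx=30: raw=0x45007 flags P=1 W=1 U=1 S=0
  [1] read 0x45 idx=13: raw=0x47007 flags P=1 W=1 U=1 S=0
  [2] read 0x47 idx=3: raw=0x4B007 flags P=1 W=1 U=1 S=0
  [3] read 0x4B idx=29: raw=0x4E007 flags P=1 W=1 U=1 S=0
  → PA=0x4EE01  (4 entries read)
#3 VA=0x48343611A03 (r,kernel):
  [0] read 0x38 idx=9: raw=0x50007 flags P=1 W=1 U=1 S=0
  [1] read 0x50 idx=13: raw=0x53007 flags P=1 W=1 U=1 S=0
  [2] read 0x53 idx=27: raw=0x55007 flags P=1 W=1 U=1 S=0
  [3] read 0x55 idx=17: raw=0x59007 flags P=1 W=1 U=1 S=0
  → PA=0x59A03  (4 entries read)

Access #2 PA: 0x4EE01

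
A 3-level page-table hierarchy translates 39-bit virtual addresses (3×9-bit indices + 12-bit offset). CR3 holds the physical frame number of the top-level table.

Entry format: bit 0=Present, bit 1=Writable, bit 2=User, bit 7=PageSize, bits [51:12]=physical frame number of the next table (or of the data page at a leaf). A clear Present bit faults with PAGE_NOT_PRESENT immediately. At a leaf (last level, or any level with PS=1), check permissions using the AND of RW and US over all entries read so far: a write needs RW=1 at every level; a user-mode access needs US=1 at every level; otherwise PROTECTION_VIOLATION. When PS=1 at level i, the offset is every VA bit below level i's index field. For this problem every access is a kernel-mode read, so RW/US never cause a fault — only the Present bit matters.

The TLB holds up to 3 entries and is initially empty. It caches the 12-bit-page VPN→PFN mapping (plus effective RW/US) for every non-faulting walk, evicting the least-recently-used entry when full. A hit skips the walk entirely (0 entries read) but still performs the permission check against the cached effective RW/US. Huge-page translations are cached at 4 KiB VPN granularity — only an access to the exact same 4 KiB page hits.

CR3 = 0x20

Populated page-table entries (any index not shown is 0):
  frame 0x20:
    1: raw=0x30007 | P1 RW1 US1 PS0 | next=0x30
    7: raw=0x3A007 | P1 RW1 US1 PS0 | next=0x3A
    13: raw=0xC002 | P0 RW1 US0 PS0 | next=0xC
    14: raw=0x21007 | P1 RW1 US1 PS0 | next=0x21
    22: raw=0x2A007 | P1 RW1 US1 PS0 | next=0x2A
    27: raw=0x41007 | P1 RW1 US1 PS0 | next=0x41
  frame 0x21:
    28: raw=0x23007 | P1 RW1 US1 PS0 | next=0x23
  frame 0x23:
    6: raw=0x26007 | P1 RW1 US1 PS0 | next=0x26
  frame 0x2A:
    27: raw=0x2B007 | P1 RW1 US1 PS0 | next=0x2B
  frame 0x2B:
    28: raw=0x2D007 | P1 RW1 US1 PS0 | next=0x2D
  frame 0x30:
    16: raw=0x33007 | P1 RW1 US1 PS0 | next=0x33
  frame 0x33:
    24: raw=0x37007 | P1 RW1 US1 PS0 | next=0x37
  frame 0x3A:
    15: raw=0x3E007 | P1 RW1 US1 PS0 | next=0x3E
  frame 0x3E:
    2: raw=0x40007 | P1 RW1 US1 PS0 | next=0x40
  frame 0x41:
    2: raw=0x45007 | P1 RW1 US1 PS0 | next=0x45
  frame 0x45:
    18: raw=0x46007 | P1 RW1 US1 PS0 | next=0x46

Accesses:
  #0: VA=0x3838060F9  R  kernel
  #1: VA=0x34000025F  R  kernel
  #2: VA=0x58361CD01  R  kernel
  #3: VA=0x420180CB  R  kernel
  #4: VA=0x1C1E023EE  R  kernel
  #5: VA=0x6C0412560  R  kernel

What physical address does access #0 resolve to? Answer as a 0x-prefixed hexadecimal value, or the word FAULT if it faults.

Trace:
#0 VA=0x3838060F9 (r,kernel):
  [0] read 0x20 idx=14: raw=0x21007 flags P=1 W=1 U=1 S=0
  [1] read 0x21 idx=28: raw=0x23007 flags P=1 W=1 U=1 S=0
  [2] read 0x23 idx=6: raw=0x26007 flags P=1 W=1 U=1 S=0
  ✓ 0x260F9  — 3 lookups
#1 VA=0x34000025F (r,kernel):
  [0] read 0x20 idx=13: raw=0xC002 flags P=0 W=1 U=0 S=0
  → PAGE_NOT_PRESENT  (1 entries read)
#2 VA=0x58361CD01 (r,kernel):
  [0] read 0x20 idx=22: raw=0x2A007 flags P=1 W=1 U=1 S=0
  [1] read 0x2A idx=27: raw=0x2B007 flags P=1 W=1 U=1 S=0
  [2] read 0x2B idx=28: raw=0x2D007 flags P=1 W=1 U=1 S=0
  ✓ 0x2DD01  — 3 lookups
#3 VA=0x420180CB (r,kernel):
  [0] read 0x20 idx=1: raw=0x30007 flags P=1 W=1 U=1 S=0
  [1] read 0x30 idx=16: raw=0x33007 flags P=1 W=1 U=1 S=0
  [2] read 0x33 idx=24: raw=0x37007 flags P=1 W=1 U=1 S=0
  ✓ 0x370CB  — 3 lookups
#4 VA=0x1C1E023EE (r,kernel):
  [0] read 0x20 idx=7: raw=0x3A007 flags P=1 W=1 U=1 S=0
  [1] read 0x3A idx=15: raw=0x3E007 flags P=1 W=1 U=1 S=0
  [2] read 0x3E idx=2: raw=0x40007 flags P=1 W=1 U=1 S=0
  ✓ 0x403EE  — 3 lookups
#5 VA=0x6C0412560 (r,kernel):
  [0] read 0x20 idx=27: raw=0x41007 flags P=1 W=1 U=1 S=0
  [1] read 0x41 idx=2: raw=0x45007 flags P=1 W=1 U=1 S=0
  [2] read 0x45 idx=18: raw=0x46007 flags P=1 W=1 U=1 S=0
  ✓ 0x46560  — 3 lookups

Access #0 PA: 0x260F9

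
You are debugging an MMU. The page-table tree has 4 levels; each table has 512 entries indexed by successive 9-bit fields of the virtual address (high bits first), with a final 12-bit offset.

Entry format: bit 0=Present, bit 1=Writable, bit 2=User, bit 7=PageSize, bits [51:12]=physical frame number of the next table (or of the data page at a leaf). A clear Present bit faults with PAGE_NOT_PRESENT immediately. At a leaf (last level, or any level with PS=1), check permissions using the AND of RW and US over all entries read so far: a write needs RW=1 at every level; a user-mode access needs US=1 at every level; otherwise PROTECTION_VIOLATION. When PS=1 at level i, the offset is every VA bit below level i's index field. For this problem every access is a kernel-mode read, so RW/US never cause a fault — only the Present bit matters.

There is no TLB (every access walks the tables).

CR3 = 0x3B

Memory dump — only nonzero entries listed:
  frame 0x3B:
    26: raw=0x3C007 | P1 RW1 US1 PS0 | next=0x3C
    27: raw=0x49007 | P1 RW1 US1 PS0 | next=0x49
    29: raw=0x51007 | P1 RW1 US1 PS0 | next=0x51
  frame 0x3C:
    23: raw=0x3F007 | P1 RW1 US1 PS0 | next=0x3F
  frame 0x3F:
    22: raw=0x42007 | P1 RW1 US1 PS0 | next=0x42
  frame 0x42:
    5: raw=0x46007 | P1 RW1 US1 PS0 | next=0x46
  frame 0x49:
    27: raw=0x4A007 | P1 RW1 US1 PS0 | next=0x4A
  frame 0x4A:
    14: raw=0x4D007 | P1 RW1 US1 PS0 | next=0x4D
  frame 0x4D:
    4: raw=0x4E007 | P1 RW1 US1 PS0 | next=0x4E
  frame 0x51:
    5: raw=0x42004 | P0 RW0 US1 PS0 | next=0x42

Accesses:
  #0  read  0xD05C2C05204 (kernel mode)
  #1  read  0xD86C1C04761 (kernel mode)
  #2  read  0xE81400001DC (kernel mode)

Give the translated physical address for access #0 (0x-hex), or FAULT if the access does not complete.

Per-access translation:
#0 VA=0xD05C2C05204 (r,kernel):
  [0] read 0x3B idx=26: raw=0x3C007 flags P=1 W=1 U=1 S=0
  [1] read 0x3C idx=23: raw=0x3F007 flags P=1 W=1 U=1 S=0
  [2] read 0x3F idx=22: raw=0x42007 flags P=1 W=1 U=1 S=0
  [3] read 0x42 idx=5: raw=0x46007 flags P=1 W=1 U=1 S=0
  ✓ 0x46204  — 4 lookups
#1 VA=0xD86C1C04761 (r,kernel):
  [0] read 0x3B idx=27: raw=0x49007 flags P=1 W=1 U=1 S=0
  [1] read 0x49 idx=27: raw=0x4A007 flags P=1 W=1 U=1 S=0
  [2] read 0x4A idx=14: raw=0x4D007 flags P=1 W=1 U=1 S=0
  [3] read 0x4D idx=4: raw=0x4E007 flags P=1 W=1 U=1 S=0
  ✓ 0x4E761  — 4 lookups
#2 VA=0xE81400001DC (r,kernel):
  [0] read 0x3B idx=29: raw=0x51007 flags P=1 W=1 U=1 S=0
  [1] read 0x51 idx=5: raw=0x42004 flags P=0 W=0 U=1 S=0
  ⇒ fault: PAGE_NOT_PRESENT  — 2 lookups

Access #0 PA: 0x46204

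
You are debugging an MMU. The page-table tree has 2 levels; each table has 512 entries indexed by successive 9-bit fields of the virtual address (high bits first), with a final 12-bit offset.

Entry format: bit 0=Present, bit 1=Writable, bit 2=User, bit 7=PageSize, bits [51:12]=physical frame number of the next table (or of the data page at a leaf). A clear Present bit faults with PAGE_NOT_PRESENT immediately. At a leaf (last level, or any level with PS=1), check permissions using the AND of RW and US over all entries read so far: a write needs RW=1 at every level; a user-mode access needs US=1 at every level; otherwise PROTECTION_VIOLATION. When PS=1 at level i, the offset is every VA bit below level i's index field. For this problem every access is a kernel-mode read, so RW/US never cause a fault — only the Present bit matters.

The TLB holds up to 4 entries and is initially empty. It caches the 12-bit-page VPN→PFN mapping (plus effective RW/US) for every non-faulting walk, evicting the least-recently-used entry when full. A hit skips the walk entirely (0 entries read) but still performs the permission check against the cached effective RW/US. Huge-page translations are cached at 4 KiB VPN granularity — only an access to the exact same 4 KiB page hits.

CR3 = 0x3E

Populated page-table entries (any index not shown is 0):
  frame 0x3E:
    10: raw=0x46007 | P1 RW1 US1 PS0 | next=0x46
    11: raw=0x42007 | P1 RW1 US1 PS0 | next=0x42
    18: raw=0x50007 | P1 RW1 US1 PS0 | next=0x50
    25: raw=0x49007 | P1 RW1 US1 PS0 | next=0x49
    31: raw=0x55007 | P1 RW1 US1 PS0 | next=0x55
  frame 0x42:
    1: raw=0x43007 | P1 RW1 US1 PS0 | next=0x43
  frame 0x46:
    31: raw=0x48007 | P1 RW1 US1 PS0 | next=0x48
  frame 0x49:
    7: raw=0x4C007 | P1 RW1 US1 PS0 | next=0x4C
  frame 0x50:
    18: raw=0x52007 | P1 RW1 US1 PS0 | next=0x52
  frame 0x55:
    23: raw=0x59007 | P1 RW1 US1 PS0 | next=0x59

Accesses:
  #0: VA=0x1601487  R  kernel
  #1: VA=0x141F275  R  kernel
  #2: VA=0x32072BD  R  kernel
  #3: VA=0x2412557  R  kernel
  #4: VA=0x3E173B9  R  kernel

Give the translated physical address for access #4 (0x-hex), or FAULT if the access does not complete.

Per-access translation:
#0 VA=0x1601487 (r,kernel):
  [0] read 0x3E idx=11: raw=0x42007 flags P=1 W=1 U=1 S=0
  [1] read 0x42 idx=1: raw=0x43007 flags P=1 W=1 U=1 S=0
  ✓ 0x43487  — 2 lookups
#1 VA=0x141F275 (r,kernel):
  [0] read 0x3E idx=10: raw=0x46007 flags P=1 W=1 U=1 S=0
  [1] read 0x46 idx=31: raw=0x48007 flags P=1 W=1 U=1 S=0
  ✓ 0x48275  — 2 lookups
#2 VA=0x32072BD (r,kernel):
  [0] read 0x3E idx=25: raw=0x49007 flags P=1 W=1 U=1 S=0
  [1] read 0x49 idx=7: raw=0x4C007 flags P=1 W=1 U=1 S=0
  ✓ 0x4C2BD  — 2 lookups
#3 VA=0x2412557 (r,kernel):
  [0] read 0x3E idx=18: raw=0x50007 flags P=1 W=1 U=1 S=0
  [1] read 0x50 idx=18: raw=0x52007 flags P=1 W=1 U=1 S=0
  ✓ 0x52557  — 2 lookups
#4 VA=0x3E173B9 (r,kernel):
  [0] read 0x3E idx=31: raw=0x55007 flags P=1 W=1 U=1 S=0
  [1] read 0x55 idx=23: raw=0x59007 flags P=1 W=1 U=1 S=0
  ✓ 0x593B9  — 2 lookups

Access #4 PA: 0x593B9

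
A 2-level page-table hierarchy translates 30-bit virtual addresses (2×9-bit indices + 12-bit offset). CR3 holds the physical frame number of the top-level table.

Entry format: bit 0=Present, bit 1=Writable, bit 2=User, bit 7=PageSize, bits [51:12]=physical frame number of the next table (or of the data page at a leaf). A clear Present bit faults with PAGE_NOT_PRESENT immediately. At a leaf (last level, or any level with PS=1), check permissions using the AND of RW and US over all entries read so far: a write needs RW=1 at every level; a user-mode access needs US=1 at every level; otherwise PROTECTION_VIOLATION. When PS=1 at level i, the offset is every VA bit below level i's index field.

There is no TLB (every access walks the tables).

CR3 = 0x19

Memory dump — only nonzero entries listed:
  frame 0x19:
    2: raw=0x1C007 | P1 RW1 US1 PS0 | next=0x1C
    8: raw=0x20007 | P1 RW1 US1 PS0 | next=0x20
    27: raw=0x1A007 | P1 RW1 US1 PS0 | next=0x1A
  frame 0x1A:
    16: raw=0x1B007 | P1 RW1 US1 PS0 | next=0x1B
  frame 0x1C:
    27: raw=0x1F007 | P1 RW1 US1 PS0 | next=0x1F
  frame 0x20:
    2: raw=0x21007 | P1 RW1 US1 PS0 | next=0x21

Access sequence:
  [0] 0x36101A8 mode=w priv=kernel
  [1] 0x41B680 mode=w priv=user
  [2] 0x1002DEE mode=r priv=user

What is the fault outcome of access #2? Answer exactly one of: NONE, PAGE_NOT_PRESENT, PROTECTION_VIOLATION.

Trace:
#0 VA=0x36101A8 (w,kernel):
  [0] read 0x19 idx=27: raw=0x1A007 flags P=1 W=1 U=1 S=0
  [1] read 0x1A idx=16: raw=0x1B007 flags P=1 W=1 U=1 S=0
  ✓ 0x1B1A8  — 2 lookups
#1 VA=0x41B680 (w,user):
  [0] read 0x19 idx=2: raw=0x1C007 flags P=1 W=1 U=1 S=0
  [1] read 0x1C idx=27: raw=0x1F007 flags P=1 W=1 U=1 S=0
  ✓ 0x1F680  — 2 lookups
#2 VA=0x1002DEE (r,user):
  [0] read 0x19 idx=8: raw=0x20007 flags P=1 W=1 U=1 S=0
  [1] read 0x20 idx=2: raw=0x21007 flags P=1 W=1 U=1 S=0
  ✓ 0x21DEE  — 2 lookups

Access #2 fault: NONE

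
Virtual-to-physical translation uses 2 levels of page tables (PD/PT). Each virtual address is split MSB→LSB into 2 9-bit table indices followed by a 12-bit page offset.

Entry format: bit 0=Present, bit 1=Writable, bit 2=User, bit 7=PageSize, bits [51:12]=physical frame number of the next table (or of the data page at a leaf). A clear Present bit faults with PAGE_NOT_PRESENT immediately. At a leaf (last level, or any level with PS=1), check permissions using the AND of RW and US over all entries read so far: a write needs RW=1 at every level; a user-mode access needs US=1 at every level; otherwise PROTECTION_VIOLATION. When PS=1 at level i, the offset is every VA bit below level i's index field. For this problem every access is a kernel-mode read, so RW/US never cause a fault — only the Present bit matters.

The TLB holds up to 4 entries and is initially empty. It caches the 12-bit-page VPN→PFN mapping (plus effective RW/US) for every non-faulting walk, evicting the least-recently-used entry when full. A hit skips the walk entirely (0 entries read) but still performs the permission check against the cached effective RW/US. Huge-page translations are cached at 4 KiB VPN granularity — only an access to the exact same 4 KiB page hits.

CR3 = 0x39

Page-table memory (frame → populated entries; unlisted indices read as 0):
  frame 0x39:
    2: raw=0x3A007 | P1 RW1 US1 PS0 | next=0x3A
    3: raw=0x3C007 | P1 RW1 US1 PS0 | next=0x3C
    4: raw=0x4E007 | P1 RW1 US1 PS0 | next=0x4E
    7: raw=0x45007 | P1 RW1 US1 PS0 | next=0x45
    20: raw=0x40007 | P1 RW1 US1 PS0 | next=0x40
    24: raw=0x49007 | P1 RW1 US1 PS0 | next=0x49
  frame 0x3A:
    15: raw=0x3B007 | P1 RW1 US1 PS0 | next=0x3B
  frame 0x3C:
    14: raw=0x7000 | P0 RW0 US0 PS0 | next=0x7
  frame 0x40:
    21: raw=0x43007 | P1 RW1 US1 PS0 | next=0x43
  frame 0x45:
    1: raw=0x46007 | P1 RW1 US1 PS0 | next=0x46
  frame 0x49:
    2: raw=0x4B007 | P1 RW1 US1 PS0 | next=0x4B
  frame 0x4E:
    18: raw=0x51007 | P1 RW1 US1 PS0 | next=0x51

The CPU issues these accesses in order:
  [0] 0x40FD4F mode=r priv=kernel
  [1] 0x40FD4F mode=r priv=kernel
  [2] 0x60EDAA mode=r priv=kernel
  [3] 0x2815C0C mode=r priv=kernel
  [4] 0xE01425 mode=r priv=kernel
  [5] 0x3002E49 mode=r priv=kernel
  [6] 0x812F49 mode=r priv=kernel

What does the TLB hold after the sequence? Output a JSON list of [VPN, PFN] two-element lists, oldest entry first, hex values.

Per-access translation:
#0 VA=0x40FD4F (r,kernel):
  L0 @0x39[2] → 0x3A007  P=1,RW=1,US=1,PS=0
  L1 @0x3A[15] → 0x3B007  P=1,RW=1,US=1,PS=0
  ✓ 0x3BD4F  — 2 lookups
#1 VA=0x40FD4F (r,kernel):
  TLB hit vpn=0x40F → PA=0x3BD4F
#2 VA=0x60EDAA (r,kernel):
  L0 @0x39[3] → 0x3C007  P=1,RW=1,US=1,PS=0
  L1 @0x3C[14] → 0x7000  P=0,RW=0,US=0,PS=0
  → PAGE_NOT_PRESENT  (2 entries read)
#3 VA=0x2815C0C (r,kernel):
  L0 @0x39[20] → 0x40007  P=1,RW=1,US=1,PS=0
  L1 @0x40[21] → 0x43007  P=1,RW=1,US=1,PS=0
  ✓ 0x43C0C  — 2 lookups
#4 VA=0xE01425 (r,kernel):
  L0 @0x39[7] → 0x45007  P=1,RW=1,US=1,PS=0
  L1 @0x45[1] → 0x46007  P=1,RW=1,US=1,PS=0
  ✓ 0x46425  — 2 lookups
#5 VA=0x3002E49 (r,kernel):
  L0 @0x39[24] → 0x49007  P=1,RW=1,US=1,PS=0
  L1 @0x49[2] → 0x4B007  P=1,RW=1,US=1,PS=0
  ✓ 0x4BE49  — 2 lookups
#6 VA=0x812F49 (r,kernel):
  L0 @0x39[4] → 0x4E007  P=1,RW=1,US=1,PS=0
  L1 @0x4E[18] → 0x51007  P=1,RW=1,US=1,PS=0
  ✓ 0x51F49  — 2 lookups

TLB: [["0x2815", "0x43"], ["0xE01", "0x46"], ["0x3002", "0x4B"], ["0x812", "0x51"]]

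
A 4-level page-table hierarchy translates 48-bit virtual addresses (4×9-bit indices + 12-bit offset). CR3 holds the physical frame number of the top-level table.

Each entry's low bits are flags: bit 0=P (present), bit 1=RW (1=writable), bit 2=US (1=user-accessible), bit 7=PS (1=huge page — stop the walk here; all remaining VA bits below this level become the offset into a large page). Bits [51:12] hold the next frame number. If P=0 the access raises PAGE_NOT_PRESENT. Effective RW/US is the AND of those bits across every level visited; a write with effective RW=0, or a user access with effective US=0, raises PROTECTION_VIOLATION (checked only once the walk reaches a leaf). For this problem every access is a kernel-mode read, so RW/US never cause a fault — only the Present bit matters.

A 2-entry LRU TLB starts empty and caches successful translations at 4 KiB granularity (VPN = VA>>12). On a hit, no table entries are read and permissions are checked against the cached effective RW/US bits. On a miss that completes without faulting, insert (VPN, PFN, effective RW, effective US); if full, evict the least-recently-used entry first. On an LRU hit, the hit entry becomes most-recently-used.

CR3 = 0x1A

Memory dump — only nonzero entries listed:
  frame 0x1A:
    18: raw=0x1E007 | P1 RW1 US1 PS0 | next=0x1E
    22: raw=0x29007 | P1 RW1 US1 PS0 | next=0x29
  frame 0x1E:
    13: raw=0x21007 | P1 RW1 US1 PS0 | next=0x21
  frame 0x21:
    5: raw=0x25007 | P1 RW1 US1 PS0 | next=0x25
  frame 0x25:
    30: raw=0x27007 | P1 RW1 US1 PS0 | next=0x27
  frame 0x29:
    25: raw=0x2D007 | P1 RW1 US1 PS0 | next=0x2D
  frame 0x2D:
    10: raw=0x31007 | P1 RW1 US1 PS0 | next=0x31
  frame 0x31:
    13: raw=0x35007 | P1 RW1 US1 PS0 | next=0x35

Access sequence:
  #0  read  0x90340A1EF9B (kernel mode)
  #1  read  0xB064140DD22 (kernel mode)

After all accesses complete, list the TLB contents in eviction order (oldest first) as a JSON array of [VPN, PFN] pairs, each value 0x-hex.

Trace:
#0 VA=0x90340A1EF9B (r,kernel):
  L0 @0x1A[18] → 0x1E007  P=1,RW=1,US=1,PS=0
  L1 @0x1E[13] → 0x21007  P=1,RW=1,US=1,PS=0
  L2 @0x21[5] → 0x25007  P=1,RW=1,US=1,PS=0
  L3 @0x25[30] → 0x27007  P=1,RW=1,US=1,PS=0
  → PA=0x27F9B  (4 entries read)
#1 VA=0xB064140DD22 (r,kernel):
  L0 @0x1A[22] → 0x29007  P=1,RW=1,US=1,PS=0
  L1 @0x29[25] → 0x2D007  P=1,RW=1,US=1,PS=0
  L2 @0x2D[10] → 0x31007  P=1,RW=1,US=1,PS=0
  L3 @0x31[13] → 0x35007  P=1,RW=1,US=1,PS=0
  → PA=0x35D22  (4 entries read)

TLB: [["0x90340A1E", "0x27"], ["0xB064140D", "0x35"]]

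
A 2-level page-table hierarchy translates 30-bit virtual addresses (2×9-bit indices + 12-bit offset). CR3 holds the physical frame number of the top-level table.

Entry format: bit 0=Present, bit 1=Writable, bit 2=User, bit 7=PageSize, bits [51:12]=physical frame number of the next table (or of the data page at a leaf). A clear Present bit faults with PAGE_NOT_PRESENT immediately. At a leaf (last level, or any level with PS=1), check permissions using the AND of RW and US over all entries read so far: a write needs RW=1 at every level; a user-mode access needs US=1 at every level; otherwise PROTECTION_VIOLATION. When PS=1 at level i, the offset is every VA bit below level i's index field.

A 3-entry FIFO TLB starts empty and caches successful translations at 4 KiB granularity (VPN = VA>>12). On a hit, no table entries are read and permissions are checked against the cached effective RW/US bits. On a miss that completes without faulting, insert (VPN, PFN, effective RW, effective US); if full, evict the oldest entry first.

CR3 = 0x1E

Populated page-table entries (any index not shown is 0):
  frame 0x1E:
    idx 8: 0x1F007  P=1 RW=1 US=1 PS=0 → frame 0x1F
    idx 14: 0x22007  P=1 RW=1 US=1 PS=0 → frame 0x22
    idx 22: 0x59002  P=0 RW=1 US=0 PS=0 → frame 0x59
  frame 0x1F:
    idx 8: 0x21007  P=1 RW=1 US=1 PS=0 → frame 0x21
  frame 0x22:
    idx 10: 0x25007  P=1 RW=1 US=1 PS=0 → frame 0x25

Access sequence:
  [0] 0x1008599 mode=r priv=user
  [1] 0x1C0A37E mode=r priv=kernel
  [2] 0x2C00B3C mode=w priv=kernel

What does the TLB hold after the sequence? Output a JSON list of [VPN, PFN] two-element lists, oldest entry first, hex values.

Walk each access:
#0 VA=0x1008599 (r,user):
  L0 @0x1E[8] → 0x1F007  P=1,RW=1,US=1,PS=0
  L1 @0x1F[8] → 0x21007  P=1,RW=1,US=1,PS=0
  ⇒ phys 0x21599  [2 reads]
#1 VA=0x1C0A37E (r,kernel):
  L0 @0x1E[14] → 0x22007  P=1,RW=1,US=1,PS=0
  L1 @0x22[10] → 0x25007  P=1,RW=1,US=1,PS=0
  ⇒ phys 0x2537E  [2 reads]
#2 VA=0x2C00B3C (w,kernel):
  L0 @0x1E[22] → 0x59002  P=0,RW=1,US=0,PS=0
  → PAGE_NOT_PRESENT  (1 entries read)

TLB: [["0x1008", "0x21"], ["0x1C0A", "0x25"]]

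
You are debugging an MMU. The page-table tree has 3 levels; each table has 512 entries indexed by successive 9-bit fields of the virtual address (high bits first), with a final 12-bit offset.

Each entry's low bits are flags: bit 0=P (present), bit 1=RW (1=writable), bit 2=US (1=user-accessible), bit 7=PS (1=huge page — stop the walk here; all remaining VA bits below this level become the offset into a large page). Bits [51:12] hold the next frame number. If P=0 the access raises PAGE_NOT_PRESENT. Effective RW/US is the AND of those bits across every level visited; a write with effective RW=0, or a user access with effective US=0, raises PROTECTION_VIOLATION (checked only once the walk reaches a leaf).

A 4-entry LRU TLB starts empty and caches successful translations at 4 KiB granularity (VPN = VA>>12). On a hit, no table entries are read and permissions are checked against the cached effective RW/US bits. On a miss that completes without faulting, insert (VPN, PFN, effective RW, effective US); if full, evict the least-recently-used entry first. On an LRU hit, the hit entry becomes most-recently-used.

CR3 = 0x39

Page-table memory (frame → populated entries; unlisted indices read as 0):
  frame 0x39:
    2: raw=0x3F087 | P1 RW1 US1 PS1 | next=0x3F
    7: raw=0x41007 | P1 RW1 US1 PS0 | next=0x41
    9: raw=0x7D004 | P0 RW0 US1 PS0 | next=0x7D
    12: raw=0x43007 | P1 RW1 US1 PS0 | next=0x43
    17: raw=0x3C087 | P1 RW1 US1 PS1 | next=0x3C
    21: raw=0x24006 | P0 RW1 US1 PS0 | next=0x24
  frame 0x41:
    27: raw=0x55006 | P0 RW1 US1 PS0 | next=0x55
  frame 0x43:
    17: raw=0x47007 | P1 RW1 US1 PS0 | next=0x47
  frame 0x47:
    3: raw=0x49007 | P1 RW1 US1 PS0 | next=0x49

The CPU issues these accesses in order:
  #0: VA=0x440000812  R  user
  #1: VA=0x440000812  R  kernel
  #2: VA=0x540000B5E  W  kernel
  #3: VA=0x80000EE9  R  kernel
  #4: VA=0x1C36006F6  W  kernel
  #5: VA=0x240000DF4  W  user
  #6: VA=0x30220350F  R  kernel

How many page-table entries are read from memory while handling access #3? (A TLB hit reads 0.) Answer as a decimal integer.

Walk each access:
#0 VA=0x440000812 (r,user):
  L0 @0x39[17] → 0x3C087  P=1,RW=1,US=1,PS=1
  → PA=0x3C812 (huge @L0)  (1 entries read)
#1 VA=0x440000812 (r,kernel):
  TLB hit vpn=0x440000 → PA=0x3C812
#2 VA=0x540000B5E (w,kernel):
  L0 @0x39[21] → 0x24006  P=0,RW=1,US=1,PS=0
  ⇒ fault: PAGE_NOT_PRESENT  — 1 lookups
#3 VA=0x80000EE9 (r,kernel):
  L0 @0x39[2] → 0x3F087  P=1,RW=1,US=1,PS=1
  → PA=0x3FEE9 (huge @L0)  (1 entries read)
#4 VA=0x1C36006F6 (w,kernel):
  L0 @0x39[7] → 0x41007  P=1,RW=1,US=1,PS=0
  L1 @0x41[27] → 0x55006  P=0,RW=1,US=1,PS=0
  ⇒ fault: PAGE_NOT_PRESENT  — 2 lookups
#5 VA=0x240000DF4 (w,user):
  L0 @0x39[9] → 0x7D004  P=0,RW=0,US=1,PS=0
  ⇒ fault: PAGE_NOT_PRESENT  — 1 lookups
#6 VA=0x30220350F (r,kernel):
  L0 @0x39[12] → 0x43007  P=1,RW=1,US=1,PS=0
  L1 @0x43[17] → 0x47007  P=1,RW=1,US=1,PS=0
  L2 @0x47[3] → 0x49007  P=1,RW=1,US=1,PS=0
  → PA=0x4950F  (3 entries read)

Entries read for #3: 1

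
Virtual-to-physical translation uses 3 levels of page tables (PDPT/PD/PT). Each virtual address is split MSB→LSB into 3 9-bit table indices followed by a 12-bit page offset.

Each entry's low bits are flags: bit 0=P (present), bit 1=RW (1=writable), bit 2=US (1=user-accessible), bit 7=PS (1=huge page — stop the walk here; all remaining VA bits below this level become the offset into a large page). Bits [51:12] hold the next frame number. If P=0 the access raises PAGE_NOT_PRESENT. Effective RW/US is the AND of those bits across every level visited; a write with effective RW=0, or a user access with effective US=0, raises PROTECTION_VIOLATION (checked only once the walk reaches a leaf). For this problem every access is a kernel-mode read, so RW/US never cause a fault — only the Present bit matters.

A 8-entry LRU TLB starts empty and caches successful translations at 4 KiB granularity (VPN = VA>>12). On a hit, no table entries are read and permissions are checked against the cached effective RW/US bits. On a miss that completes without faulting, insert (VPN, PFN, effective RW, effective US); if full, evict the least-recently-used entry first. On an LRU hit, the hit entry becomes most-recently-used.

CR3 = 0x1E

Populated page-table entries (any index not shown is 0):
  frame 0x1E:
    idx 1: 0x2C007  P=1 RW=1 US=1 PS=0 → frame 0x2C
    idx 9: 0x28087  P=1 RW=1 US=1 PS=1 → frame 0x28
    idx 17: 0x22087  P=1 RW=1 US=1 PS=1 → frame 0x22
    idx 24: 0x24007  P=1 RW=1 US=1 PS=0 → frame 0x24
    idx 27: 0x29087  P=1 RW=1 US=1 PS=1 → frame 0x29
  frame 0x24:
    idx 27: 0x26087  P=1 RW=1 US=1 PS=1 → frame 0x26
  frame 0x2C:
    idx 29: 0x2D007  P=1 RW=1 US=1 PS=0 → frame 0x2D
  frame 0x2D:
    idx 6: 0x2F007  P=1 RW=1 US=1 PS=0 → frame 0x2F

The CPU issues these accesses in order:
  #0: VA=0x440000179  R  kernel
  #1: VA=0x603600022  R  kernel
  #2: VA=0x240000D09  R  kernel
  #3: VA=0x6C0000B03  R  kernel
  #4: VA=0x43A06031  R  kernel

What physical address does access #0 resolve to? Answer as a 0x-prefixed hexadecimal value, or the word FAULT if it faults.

Trace:
#0 VA=0x440000179 (r,kernel):
  L0 @0x1E[17] → 0x22087  P=1,RW=1,US=1,PS=1
  → PA=0x22179 (huge @L0)  (1 entries read)
#1 VA=0x603600022 (r,kernel):
  L0 @0x1E[24] → 0x24007  P=1,RW=1,US=1,PS=0
  L1 @0x24[27] → 0x26087  P=1,RW=1,US=1,PS=1
  → PA=0x26022 (huge @L1)  (2 entries read)
#2 VA=0x240000D09 (r,kernel):
  L0 @0x1E[9] → 0x28087  P=1,RW=1,US=1,PS=1
  → PA=0x28D09 (huge @L0)  (1 entries read)
#3 VA=0x6C0000B03 (r,kernel):
  L0 @0x1E[27] → 0x29087  P=1,RW=1,US=1,PS=1
  → PA=0x29B03 (huge @L0)  (1 entries read)
#4 VA=0x43A06031 (r,kernel):
  L0 @0x1E[1] → 0x2C007  P=1,RW=1,US=1,PS=0
  L1 @0x2C[29] → 0x2D007  P=1,RW=1,US=1,PS=0
  L2 @0x2D[6] → 0x2F007  P=1,RW=1,US=1,PS=0
  → PA=0x2F031  (3 entries read)

Access #0 PA: 0x22179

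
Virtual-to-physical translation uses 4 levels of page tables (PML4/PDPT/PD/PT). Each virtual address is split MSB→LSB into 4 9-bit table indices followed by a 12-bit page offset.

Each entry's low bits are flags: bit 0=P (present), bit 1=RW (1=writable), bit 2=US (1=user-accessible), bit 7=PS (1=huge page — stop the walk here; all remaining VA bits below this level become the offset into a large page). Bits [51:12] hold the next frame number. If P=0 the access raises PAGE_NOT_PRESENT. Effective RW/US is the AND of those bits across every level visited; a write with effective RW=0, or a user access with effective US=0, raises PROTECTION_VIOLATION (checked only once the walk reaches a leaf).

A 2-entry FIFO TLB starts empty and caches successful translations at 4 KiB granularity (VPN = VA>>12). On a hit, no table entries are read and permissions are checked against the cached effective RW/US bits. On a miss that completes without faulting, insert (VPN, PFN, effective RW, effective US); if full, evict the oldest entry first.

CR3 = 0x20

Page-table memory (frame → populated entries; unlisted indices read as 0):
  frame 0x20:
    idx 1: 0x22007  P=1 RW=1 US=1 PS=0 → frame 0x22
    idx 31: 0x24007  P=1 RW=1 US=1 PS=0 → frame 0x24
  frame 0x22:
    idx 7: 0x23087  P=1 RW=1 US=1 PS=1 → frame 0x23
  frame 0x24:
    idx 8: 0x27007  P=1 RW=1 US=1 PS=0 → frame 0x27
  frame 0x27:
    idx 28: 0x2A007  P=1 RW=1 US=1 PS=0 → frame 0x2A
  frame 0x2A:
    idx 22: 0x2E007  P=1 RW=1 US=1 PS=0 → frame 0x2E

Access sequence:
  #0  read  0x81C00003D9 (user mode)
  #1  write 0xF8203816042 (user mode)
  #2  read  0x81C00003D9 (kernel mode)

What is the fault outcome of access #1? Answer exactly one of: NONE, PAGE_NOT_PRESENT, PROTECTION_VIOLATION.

Walk each access:
#0 VA=0x81C00003D9 (r,user):
  lvl0: tbl 0x20, slot 1 ⇒ 0x22007 (P1/RW1/US1/PS0)
  lvl1: tbl 0x22, slot 7 ⇒ 0x23087 (P1/RW1/US1/PS1)
  ✓ 0x233D9 (huge @L1)  — 2 lookups
#1 VA=0xF8203816042 (w,user):
  lvl0: tbl 0x20, slot 31 ⇒ 0x24007 (P1/RW1/US1/PS0)
  lvl1: tbl 0x24, slot 8 ⇒ 0x27007 (P1/RW1/US1/PS0)
  lvl2: tbl 0x27, slot 28 ⇒ 0x2A007 (P1/RW1/US1/PS0)
  lvl3: tbl 0x2A, slot 22 ⇒ 0x2E007 (P1/RW1/US1/PS0)
  ✓ 0x2E042  — 4 lookups
#2 VA=0x81C00003D9 (r,kernel):
  TLB hit vpn=0x81C0000 → PA=0x233D9

Access #1 fault: NONE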